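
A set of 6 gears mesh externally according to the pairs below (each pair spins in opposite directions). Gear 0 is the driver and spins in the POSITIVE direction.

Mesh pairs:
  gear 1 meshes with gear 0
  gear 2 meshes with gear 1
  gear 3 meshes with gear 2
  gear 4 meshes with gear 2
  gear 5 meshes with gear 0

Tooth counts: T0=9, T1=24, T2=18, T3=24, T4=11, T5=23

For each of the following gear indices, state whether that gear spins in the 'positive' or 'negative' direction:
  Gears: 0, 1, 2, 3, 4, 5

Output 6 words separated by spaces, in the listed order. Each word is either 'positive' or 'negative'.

Answer: positive negative positive negative negative negative

Derivation:
Gear 0 (driver): positive (depth 0)
  gear 1: meshes with gear 0 -> depth 1 -> negative (opposite of gear 0)
  gear 2: meshes with gear 1 -> depth 2 -> positive (opposite of gear 1)
  gear 3: meshes with gear 2 -> depth 3 -> negative (opposite of gear 2)
  gear 4: meshes with gear 2 -> depth 3 -> negative (opposite of gear 2)
  gear 5: meshes with gear 0 -> depth 1 -> negative (opposite of gear 0)
Queried indices 0, 1, 2, 3, 4, 5 -> positive, negative, positive, negative, negative, negative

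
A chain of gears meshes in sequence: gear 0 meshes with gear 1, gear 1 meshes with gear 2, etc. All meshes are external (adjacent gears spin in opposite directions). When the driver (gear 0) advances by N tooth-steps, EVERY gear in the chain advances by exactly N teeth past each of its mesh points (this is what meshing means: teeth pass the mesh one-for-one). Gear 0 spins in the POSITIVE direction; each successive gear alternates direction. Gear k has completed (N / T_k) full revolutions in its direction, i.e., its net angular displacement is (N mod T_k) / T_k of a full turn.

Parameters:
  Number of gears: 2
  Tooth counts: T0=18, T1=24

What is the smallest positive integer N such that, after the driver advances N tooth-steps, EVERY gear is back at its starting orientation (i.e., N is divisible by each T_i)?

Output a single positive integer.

Gear k returns to start when N is a multiple of T_k.
All gears at start simultaneously when N is a common multiple of [18, 24]; the smallest such N is lcm(18, 24).
Start: lcm = T0 = 18
Fold in T1=24: gcd(18, 24) = 6; lcm(18, 24) = 18 * 24 / 6 = 432 / 6 = 72
Full cycle length = 72

Answer: 72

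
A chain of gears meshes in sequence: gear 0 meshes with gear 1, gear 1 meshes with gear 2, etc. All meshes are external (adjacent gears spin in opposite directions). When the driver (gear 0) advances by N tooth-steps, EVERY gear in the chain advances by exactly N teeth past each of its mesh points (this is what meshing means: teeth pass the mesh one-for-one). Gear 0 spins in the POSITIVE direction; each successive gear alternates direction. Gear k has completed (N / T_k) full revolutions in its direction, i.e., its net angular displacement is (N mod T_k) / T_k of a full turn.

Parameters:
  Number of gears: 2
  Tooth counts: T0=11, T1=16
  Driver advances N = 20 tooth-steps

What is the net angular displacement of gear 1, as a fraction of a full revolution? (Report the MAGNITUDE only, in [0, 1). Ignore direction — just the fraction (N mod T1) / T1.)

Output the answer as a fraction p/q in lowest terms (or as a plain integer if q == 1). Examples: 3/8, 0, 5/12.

Answer: 1/4

Derivation:
Chain of 2 gears, tooth counts: [11, 16]
  gear 0: T0=11, direction=positive, advance = 20 mod 11 = 9 teeth = 9/11 turn
  gear 1: T1=16, direction=negative, advance = 20 mod 16 = 4 teeth = 4/16 turn
Gear 1: 20 mod 16 = 4
Fraction = 4 / 16 = 1/4 (gcd(4,16)=4) = 1/4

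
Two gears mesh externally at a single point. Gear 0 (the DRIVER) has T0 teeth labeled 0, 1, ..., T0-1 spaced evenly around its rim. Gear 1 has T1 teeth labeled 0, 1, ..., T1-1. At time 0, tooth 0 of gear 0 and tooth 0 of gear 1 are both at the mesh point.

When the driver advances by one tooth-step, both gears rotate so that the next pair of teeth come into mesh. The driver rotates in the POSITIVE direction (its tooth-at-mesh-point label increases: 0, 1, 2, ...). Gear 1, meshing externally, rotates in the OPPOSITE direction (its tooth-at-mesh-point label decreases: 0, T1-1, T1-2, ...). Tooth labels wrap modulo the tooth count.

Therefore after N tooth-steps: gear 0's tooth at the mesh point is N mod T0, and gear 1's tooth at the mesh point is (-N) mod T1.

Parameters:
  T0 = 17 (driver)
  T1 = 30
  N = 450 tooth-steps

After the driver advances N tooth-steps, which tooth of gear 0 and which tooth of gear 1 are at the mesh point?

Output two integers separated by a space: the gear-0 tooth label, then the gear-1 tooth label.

Gear 0 (driver, T0=17): tooth at mesh = N mod T0
  450 = 26 * 17 + 8, so 450 mod 17 = 8
  gear 0 tooth = 8
Gear 1 (driven, T1=30): tooth at mesh = (-N) mod T1
  450 = 15 * 30 + 0, so 450 mod 30 = 0
  (-450) mod 30 = 0
Mesh after 450 steps: gear-0 tooth 8 meets gear-1 tooth 0

Answer: 8 0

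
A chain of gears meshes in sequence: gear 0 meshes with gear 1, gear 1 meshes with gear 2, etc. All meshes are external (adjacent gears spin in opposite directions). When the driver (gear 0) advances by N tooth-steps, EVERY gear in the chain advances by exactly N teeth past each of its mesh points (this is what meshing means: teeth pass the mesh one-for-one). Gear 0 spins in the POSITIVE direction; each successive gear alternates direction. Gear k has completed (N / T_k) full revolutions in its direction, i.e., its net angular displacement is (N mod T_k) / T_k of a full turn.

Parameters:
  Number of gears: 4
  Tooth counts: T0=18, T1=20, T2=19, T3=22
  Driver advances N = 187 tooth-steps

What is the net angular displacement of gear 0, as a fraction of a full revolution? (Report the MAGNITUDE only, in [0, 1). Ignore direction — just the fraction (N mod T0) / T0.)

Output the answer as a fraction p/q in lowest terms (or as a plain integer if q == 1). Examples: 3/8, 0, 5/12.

Chain of 4 gears, tooth counts: [18, 20, 19, 22]
  gear 0: T0=18, direction=positive, advance = 187 mod 18 = 7 teeth = 7/18 turn
  gear 1: T1=20, direction=negative, advance = 187 mod 20 = 7 teeth = 7/20 turn
  gear 2: T2=19, direction=positive, advance = 187 mod 19 = 16 teeth = 16/19 turn
  gear 3: T3=22, direction=negative, advance = 187 mod 22 = 11 teeth = 11/22 turn
Gear 0: 187 mod 18 = 7
Fraction = 7 / 18 = 7/18 (gcd(7,18)=1) = 7/18

Answer: 7/18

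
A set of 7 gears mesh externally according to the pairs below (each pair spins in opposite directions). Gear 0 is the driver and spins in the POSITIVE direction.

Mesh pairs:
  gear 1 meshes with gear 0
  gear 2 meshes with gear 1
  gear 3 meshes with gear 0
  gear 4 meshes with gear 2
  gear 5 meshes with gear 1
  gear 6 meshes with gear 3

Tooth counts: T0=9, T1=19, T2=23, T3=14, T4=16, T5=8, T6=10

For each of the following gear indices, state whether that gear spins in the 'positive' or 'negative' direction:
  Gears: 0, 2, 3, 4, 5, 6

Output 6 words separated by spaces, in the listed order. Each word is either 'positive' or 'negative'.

Answer: positive positive negative negative positive positive

Derivation:
Gear 0 (driver): positive (depth 0)
  gear 1: meshes with gear 0 -> depth 1 -> negative (opposite of gear 0)
  gear 2: meshes with gear 1 -> depth 2 -> positive (opposite of gear 1)
  gear 3: meshes with gear 0 -> depth 1 -> negative (opposite of gear 0)
  gear 4: meshes with gear 2 -> depth 3 -> negative (opposite of gear 2)
  gear 5: meshes with gear 1 -> depth 2 -> positive (opposite of gear 1)
  gear 6: meshes with gear 3 -> depth 2 -> positive (opposite of gear 3)
Queried indices 0, 2, 3, 4, 5, 6 -> positive, positive, negative, negative, positive, positive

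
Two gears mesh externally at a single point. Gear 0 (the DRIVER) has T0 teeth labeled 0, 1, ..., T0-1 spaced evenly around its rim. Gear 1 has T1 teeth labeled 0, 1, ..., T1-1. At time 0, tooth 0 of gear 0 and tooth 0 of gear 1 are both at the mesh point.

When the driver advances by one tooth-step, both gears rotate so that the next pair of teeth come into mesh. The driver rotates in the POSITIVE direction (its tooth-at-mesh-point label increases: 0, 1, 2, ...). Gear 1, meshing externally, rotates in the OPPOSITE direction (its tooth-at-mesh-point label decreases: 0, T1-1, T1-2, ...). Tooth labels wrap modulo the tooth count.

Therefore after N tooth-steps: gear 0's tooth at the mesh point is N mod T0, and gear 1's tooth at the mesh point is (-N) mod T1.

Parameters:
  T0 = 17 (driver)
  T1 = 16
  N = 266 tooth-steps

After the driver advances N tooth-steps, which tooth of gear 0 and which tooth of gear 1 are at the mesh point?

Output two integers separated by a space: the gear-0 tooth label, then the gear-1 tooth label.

Answer: 11 6

Derivation:
Gear 0 (driver, T0=17): tooth at mesh = N mod T0
  266 = 15 * 17 + 11, so 266 mod 17 = 11
  gear 0 tooth = 11
Gear 1 (driven, T1=16): tooth at mesh = (-N) mod T1
  266 = 16 * 16 + 10, so 266 mod 16 = 10
  (-266) mod 16 = (-10) mod 16 = 16 - 10 = 6
Mesh after 266 steps: gear-0 tooth 11 meets gear-1 tooth 6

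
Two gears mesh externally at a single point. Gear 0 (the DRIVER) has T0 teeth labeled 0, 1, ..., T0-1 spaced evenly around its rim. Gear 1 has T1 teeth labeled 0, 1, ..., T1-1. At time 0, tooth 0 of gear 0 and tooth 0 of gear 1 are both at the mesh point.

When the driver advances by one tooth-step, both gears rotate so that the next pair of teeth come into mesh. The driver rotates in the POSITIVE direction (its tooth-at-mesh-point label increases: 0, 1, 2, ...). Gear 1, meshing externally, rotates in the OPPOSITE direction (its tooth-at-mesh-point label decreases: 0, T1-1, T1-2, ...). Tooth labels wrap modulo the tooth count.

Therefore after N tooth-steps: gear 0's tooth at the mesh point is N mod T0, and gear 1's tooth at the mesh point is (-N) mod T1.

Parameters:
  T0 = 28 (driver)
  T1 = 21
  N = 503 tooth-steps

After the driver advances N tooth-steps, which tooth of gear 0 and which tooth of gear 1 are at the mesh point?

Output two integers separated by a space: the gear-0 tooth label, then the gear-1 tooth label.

Gear 0 (driver, T0=28): tooth at mesh = N mod T0
  503 = 17 * 28 + 27, so 503 mod 28 = 27
  gear 0 tooth = 27
Gear 1 (driven, T1=21): tooth at mesh = (-N) mod T1
  503 = 23 * 21 + 20, so 503 mod 21 = 20
  (-503) mod 21 = (-20) mod 21 = 21 - 20 = 1
Mesh after 503 steps: gear-0 tooth 27 meets gear-1 tooth 1

Answer: 27 1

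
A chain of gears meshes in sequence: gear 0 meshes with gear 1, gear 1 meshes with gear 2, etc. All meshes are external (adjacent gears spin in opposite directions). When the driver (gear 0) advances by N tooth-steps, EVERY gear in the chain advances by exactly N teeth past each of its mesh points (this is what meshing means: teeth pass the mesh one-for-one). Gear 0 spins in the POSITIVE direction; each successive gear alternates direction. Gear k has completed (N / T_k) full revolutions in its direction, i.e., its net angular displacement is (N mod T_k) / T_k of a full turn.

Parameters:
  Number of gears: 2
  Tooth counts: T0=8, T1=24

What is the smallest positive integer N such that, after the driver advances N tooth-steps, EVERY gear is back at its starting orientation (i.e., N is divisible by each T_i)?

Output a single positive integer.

Gear k returns to start when N is a multiple of T_k.
All gears at start simultaneously when N is a common multiple of [8, 24]; the smallest such N is lcm(8, 24).
Start: lcm = T0 = 8
Fold in T1=24: gcd(8, 24) = 8; lcm(8, 24) = 8 * 24 / 8 = 192 / 8 = 24
Full cycle length = 24

Answer: 24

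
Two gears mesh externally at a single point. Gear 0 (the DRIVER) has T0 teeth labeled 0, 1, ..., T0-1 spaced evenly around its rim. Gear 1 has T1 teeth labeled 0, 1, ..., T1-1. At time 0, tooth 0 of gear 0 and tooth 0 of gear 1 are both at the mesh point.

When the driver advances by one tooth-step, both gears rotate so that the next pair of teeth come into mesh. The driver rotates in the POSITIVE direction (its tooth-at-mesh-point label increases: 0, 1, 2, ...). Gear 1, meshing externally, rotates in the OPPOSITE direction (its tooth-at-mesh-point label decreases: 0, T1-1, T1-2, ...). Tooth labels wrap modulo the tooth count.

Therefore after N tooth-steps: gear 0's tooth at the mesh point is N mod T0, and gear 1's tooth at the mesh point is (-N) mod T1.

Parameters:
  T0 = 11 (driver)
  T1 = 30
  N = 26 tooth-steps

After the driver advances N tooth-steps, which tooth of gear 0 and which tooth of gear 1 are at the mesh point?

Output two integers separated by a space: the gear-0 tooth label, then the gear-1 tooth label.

Answer: 4 4

Derivation:
Gear 0 (driver, T0=11): tooth at mesh = N mod T0
  26 = 2 * 11 + 4, so 26 mod 11 = 4
  gear 0 tooth = 4
Gear 1 (driven, T1=30): tooth at mesh = (-N) mod T1
  26 = 0 * 30 + 26, so 26 mod 30 = 26
  (-26) mod 30 = (-26) mod 30 = 30 - 26 = 4
Mesh after 26 steps: gear-0 tooth 4 meets gear-1 tooth 4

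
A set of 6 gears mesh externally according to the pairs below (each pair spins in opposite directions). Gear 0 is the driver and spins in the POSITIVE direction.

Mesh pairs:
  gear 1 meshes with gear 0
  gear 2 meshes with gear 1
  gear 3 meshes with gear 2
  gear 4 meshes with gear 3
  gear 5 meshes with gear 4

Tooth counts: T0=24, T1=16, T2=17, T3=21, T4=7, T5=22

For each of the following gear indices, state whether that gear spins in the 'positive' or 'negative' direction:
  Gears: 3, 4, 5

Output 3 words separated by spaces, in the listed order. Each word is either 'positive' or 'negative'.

Answer: negative positive negative

Derivation:
Gear 0 (driver): positive (depth 0)
  gear 1: meshes with gear 0 -> depth 1 -> negative (opposite of gear 0)
  gear 2: meshes with gear 1 -> depth 2 -> positive (opposite of gear 1)
  gear 3: meshes with gear 2 -> depth 3 -> negative (opposite of gear 2)
  gear 4: meshes with gear 3 -> depth 4 -> positive (opposite of gear 3)
  gear 5: meshes with gear 4 -> depth 5 -> negative (opposite of gear 4)
Queried indices 3, 4, 5 -> negative, positive, negative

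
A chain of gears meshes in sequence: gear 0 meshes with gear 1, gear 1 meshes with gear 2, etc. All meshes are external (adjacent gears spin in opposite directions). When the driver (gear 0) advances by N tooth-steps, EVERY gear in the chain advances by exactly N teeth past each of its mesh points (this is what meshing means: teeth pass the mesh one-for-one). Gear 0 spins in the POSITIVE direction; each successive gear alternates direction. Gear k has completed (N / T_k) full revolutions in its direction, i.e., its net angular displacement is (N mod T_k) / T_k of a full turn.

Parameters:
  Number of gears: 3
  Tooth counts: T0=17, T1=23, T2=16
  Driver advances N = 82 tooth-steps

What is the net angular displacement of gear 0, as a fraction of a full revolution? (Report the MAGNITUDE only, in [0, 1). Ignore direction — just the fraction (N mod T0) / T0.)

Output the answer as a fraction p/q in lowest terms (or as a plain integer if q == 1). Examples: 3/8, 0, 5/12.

Chain of 3 gears, tooth counts: [17, 23, 16]
  gear 0: T0=17, direction=positive, advance = 82 mod 17 = 14 teeth = 14/17 turn
  gear 1: T1=23, direction=negative, advance = 82 mod 23 = 13 teeth = 13/23 turn
  gear 2: T2=16, direction=positive, advance = 82 mod 16 = 2 teeth = 2/16 turn
Gear 0: 82 mod 17 = 14
Fraction = 14 / 17 = 14/17 (gcd(14,17)=1) = 14/17

Answer: 14/17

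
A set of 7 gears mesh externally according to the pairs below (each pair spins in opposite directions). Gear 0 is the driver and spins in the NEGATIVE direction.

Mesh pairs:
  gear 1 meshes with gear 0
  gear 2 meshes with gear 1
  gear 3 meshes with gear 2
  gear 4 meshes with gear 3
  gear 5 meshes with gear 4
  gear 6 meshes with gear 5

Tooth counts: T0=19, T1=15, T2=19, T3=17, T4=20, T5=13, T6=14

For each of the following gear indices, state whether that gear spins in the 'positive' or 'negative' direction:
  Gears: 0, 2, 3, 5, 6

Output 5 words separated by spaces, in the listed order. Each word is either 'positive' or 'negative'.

Answer: negative negative positive positive negative

Derivation:
Gear 0 (driver): negative (depth 0)
  gear 1: meshes with gear 0 -> depth 1 -> positive (opposite of gear 0)
  gear 2: meshes with gear 1 -> depth 2 -> negative (opposite of gear 1)
  gear 3: meshes with gear 2 -> depth 3 -> positive (opposite of gear 2)
  gear 4: meshes with gear 3 -> depth 4 -> negative (opposite of gear 3)
  gear 5: meshes with gear 4 -> depth 5 -> positive (opposite of gear 4)
  gear 6: meshes with gear 5 -> depth 6 -> negative (opposite of gear 5)
Queried indices 0, 2, 3, 5, 6 -> negative, negative, positive, positive, negative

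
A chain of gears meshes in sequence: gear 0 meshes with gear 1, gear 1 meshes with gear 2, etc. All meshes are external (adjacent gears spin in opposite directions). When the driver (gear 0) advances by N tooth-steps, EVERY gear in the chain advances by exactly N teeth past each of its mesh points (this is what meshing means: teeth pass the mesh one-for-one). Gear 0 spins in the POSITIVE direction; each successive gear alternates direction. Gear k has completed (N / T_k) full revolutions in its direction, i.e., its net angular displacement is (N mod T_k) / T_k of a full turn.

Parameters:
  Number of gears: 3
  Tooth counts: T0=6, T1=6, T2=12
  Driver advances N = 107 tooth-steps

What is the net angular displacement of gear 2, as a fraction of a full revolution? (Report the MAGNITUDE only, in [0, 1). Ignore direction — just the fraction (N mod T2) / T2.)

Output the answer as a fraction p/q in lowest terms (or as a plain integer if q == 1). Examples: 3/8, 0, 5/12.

Chain of 3 gears, tooth counts: [6, 6, 12]
  gear 0: T0=6, direction=positive, advance = 107 mod 6 = 5 teeth = 5/6 turn
  gear 1: T1=6, direction=negative, advance = 107 mod 6 = 5 teeth = 5/6 turn
  gear 2: T2=12, direction=positive, advance = 107 mod 12 = 11 teeth = 11/12 turn
Gear 2: 107 mod 12 = 11
Fraction = 11 / 12 = 11/12 (gcd(11,12)=1) = 11/12

Answer: 11/12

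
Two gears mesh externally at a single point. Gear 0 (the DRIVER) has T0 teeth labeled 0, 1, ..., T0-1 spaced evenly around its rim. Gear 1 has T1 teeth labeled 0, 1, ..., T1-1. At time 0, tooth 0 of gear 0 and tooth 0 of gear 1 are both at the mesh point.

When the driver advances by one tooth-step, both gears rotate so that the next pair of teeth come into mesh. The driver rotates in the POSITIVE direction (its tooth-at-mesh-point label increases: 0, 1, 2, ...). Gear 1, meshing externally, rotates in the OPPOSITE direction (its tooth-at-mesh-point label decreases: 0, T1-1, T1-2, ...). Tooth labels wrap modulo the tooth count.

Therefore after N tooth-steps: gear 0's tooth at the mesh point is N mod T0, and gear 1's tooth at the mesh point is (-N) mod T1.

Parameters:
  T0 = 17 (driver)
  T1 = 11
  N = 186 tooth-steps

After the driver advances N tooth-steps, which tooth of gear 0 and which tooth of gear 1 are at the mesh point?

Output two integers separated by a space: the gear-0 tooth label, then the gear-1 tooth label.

Gear 0 (driver, T0=17): tooth at mesh = N mod T0
  186 = 10 * 17 + 16, so 186 mod 17 = 16
  gear 0 tooth = 16
Gear 1 (driven, T1=11): tooth at mesh = (-N) mod T1
  186 = 16 * 11 + 10, so 186 mod 11 = 10
  (-186) mod 11 = (-10) mod 11 = 11 - 10 = 1
Mesh after 186 steps: gear-0 tooth 16 meets gear-1 tooth 1

Answer: 16 1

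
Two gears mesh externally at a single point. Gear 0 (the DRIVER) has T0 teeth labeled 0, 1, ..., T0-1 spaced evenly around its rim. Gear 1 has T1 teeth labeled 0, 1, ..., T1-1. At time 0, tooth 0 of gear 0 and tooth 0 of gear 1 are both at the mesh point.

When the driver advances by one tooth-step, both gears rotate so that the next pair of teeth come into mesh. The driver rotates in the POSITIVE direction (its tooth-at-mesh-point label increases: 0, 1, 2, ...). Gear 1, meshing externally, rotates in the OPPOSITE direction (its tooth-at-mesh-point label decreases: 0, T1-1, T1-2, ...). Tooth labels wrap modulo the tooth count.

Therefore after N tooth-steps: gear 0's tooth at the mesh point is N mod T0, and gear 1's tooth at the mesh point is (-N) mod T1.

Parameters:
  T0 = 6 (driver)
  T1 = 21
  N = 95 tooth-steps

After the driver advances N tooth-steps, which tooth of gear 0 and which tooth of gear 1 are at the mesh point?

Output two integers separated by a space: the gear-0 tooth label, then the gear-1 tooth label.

Answer: 5 10

Derivation:
Gear 0 (driver, T0=6): tooth at mesh = N mod T0
  95 = 15 * 6 + 5, so 95 mod 6 = 5
  gear 0 tooth = 5
Gear 1 (driven, T1=21): tooth at mesh = (-N) mod T1
  95 = 4 * 21 + 11, so 95 mod 21 = 11
  (-95) mod 21 = (-11) mod 21 = 21 - 11 = 10
Mesh after 95 steps: gear-0 tooth 5 meets gear-1 tooth 10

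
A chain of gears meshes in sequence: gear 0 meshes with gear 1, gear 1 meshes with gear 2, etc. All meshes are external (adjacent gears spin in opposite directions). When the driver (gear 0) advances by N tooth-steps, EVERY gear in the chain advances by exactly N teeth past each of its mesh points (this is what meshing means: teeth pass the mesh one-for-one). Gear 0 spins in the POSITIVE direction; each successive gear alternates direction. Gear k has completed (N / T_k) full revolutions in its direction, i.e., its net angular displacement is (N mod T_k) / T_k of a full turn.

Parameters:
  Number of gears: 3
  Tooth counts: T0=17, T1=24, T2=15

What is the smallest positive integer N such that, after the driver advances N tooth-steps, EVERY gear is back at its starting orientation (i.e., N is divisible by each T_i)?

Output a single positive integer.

Gear k returns to start when N is a multiple of T_k.
All gears at start simultaneously when N is a common multiple of [17, 24, 15]; the smallest such N is lcm(17, 24, 15).
Start: lcm = T0 = 17
Fold in T1=24: gcd(17, 24) = 1; lcm(17, 24) = 17 * 24 / 1 = 408 / 1 = 408
Fold in T2=15: gcd(408, 15) = 3; lcm(408, 15) = 408 * 15 / 3 = 6120 / 3 = 2040
Full cycle length = 2040

Answer: 2040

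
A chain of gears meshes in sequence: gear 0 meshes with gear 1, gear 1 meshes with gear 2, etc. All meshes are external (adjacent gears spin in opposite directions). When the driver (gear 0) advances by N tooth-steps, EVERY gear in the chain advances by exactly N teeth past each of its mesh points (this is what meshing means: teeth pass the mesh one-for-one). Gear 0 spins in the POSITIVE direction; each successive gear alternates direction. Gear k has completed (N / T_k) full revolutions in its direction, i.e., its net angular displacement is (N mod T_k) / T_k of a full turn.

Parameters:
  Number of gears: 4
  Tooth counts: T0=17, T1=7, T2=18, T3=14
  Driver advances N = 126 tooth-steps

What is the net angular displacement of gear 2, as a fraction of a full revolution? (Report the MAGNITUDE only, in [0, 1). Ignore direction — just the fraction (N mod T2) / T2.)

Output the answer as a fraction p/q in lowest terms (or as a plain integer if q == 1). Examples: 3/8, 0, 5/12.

Chain of 4 gears, tooth counts: [17, 7, 18, 14]
  gear 0: T0=17, direction=positive, advance = 126 mod 17 = 7 teeth = 7/17 turn
  gear 1: T1=7, direction=negative, advance = 126 mod 7 = 0 teeth = 0/7 turn
  gear 2: T2=18, direction=positive, advance = 126 mod 18 = 0 teeth = 0/18 turn
  gear 3: T3=14, direction=negative, advance = 126 mod 14 = 0 teeth = 0/14 turn
Gear 2: 126 mod 18 = 0
Fraction = 0 / 18 = 0/1 (gcd(0,18)=18) = 0

Answer: 0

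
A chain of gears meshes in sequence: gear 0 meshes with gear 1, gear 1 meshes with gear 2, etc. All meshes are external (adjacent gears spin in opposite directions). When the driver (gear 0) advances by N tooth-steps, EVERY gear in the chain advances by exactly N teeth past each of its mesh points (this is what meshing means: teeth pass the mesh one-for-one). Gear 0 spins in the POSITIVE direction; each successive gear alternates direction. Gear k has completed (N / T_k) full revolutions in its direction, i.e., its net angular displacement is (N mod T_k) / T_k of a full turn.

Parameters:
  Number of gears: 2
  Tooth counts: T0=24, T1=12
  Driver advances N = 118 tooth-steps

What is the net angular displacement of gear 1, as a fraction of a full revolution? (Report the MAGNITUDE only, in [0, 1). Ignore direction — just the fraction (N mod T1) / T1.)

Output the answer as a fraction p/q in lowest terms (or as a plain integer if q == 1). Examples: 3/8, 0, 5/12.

Answer: 5/6

Derivation:
Chain of 2 gears, tooth counts: [24, 12]
  gear 0: T0=24, direction=positive, advance = 118 mod 24 = 22 teeth = 22/24 turn
  gear 1: T1=12, direction=negative, advance = 118 mod 12 = 10 teeth = 10/12 turn
Gear 1: 118 mod 12 = 10
Fraction = 10 / 12 = 5/6 (gcd(10,12)=2) = 5/6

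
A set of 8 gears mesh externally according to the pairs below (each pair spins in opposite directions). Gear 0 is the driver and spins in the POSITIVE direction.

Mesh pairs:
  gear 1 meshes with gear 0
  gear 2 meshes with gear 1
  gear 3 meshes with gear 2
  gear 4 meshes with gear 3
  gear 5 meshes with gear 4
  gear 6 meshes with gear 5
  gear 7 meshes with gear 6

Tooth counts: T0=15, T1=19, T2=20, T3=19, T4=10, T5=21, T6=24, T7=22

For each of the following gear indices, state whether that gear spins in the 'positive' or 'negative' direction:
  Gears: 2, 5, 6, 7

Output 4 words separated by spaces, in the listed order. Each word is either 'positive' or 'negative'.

Answer: positive negative positive negative

Derivation:
Gear 0 (driver): positive (depth 0)
  gear 1: meshes with gear 0 -> depth 1 -> negative (opposite of gear 0)
  gear 2: meshes with gear 1 -> depth 2 -> positive (opposite of gear 1)
  gear 3: meshes with gear 2 -> depth 3 -> negative (opposite of gear 2)
  gear 4: meshes with gear 3 -> depth 4 -> positive (opposite of gear 3)
  gear 5: meshes with gear 4 -> depth 5 -> negative (opposite of gear 4)
  gear 6: meshes with gear 5 -> depth 6 -> positive (opposite of gear 5)
  gear 7: meshes with gear 6 -> depth 7 -> negative (opposite of gear 6)
Queried indices 2, 5, 6, 7 -> positive, negative, positive, negative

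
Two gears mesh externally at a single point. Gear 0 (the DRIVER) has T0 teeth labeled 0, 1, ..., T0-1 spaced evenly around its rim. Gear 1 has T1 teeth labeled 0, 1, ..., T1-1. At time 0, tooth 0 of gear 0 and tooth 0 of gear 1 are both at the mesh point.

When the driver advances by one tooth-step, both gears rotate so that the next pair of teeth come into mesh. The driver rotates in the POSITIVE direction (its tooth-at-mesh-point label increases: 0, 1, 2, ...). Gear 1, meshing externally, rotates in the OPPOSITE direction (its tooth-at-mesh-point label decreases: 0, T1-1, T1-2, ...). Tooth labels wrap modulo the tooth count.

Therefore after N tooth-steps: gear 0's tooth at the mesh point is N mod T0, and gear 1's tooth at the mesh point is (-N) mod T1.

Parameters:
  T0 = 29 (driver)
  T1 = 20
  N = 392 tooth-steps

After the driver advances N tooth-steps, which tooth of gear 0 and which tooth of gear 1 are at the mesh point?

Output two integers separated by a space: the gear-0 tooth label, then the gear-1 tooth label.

Answer: 15 8

Derivation:
Gear 0 (driver, T0=29): tooth at mesh = N mod T0
  392 = 13 * 29 + 15, so 392 mod 29 = 15
  gear 0 tooth = 15
Gear 1 (driven, T1=20): tooth at mesh = (-N) mod T1
  392 = 19 * 20 + 12, so 392 mod 20 = 12
  (-392) mod 20 = (-12) mod 20 = 20 - 12 = 8
Mesh after 392 steps: gear-0 tooth 15 meets gear-1 tooth 8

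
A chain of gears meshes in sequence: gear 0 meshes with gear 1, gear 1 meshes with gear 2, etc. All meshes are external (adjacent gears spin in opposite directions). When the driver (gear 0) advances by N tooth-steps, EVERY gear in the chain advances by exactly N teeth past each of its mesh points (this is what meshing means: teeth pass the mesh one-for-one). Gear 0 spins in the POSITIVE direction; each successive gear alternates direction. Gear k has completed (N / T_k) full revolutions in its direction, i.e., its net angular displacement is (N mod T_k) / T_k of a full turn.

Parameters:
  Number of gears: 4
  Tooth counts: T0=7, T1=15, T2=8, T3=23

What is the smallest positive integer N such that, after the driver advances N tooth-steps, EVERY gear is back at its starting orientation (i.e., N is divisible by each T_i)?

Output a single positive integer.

Gear k returns to start when N is a multiple of T_k.
All gears at start simultaneously when N is a common multiple of [7, 15, 8, 23]; the smallest such N is lcm(7, 15, 8, 23).
Start: lcm = T0 = 7
Fold in T1=15: gcd(7, 15) = 1; lcm(7, 15) = 7 * 15 / 1 = 105 / 1 = 105
Fold in T2=8: gcd(105, 8) = 1; lcm(105, 8) = 105 * 8 / 1 = 840 / 1 = 840
Fold in T3=23: gcd(840, 23) = 1; lcm(840, 23) = 840 * 23 / 1 = 19320 / 1 = 19320
Full cycle length = 19320

Answer: 19320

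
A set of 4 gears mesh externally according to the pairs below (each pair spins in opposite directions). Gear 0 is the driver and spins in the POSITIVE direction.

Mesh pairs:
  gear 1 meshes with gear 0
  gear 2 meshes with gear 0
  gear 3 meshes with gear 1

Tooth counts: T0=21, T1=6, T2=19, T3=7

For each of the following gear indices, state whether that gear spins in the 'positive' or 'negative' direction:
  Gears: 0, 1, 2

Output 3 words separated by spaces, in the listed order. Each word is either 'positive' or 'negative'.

Answer: positive negative negative

Derivation:
Gear 0 (driver): positive (depth 0)
  gear 1: meshes with gear 0 -> depth 1 -> negative (opposite of gear 0)
  gear 2: meshes with gear 0 -> depth 1 -> negative (opposite of gear 0)
  gear 3: meshes with gear 1 -> depth 2 -> positive (opposite of gear 1)
Queried indices 0, 1, 2 -> positive, negative, negative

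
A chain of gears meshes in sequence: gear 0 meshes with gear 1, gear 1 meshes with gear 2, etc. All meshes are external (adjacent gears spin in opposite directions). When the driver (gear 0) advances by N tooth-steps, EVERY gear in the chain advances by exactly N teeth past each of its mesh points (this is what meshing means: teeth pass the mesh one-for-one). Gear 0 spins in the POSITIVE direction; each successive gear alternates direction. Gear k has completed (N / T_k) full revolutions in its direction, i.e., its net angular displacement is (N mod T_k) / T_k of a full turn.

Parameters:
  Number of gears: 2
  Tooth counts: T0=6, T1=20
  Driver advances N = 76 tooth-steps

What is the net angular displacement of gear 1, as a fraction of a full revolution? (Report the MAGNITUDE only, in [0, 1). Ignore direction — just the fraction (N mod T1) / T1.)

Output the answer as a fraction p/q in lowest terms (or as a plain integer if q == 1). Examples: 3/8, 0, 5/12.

Chain of 2 gears, tooth counts: [6, 20]
  gear 0: T0=6, direction=positive, advance = 76 mod 6 = 4 teeth = 4/6 turn
  gear 1: T1=20, direction=negative, advance = 76 mod 20 = 16 teeth = 16/20 turn
Gear 1: 76 mod 20 = 16
Fraction = 16 / 20 = 4/5 (gcd(16,20)=4) = 4/5

Answer: 4/5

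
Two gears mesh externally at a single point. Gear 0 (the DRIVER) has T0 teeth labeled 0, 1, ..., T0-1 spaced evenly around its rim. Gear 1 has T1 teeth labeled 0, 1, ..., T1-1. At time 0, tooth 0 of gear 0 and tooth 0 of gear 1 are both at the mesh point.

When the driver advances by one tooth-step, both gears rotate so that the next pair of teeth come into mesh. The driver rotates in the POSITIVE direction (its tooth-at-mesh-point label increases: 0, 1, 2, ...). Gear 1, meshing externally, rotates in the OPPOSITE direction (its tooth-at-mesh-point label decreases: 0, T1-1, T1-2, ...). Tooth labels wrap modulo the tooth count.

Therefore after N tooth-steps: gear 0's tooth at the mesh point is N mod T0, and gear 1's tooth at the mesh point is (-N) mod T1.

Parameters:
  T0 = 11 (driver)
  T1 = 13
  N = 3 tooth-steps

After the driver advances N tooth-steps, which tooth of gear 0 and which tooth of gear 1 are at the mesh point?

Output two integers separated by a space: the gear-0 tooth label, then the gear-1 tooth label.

Answer: 3 10

Derivation:
Gear 0 (driver, T0=11): tooth at mesh = N mod T0
  3 = 0 * 11 + 3, so 3 mod 11 = 3
  gear 0 tooth = 3
Gear 1 (driven, T1=13): tooth at mesh = (-N) mod T1
  3 = 0 * 13 + 3, so 3 mod 13 = 3
  (-3) mod 13 = (-3) mod 13 = 13 - 3 = 10
Mesh after 3 steps: gear-0 tooth 3 meets gear-1 tooth 10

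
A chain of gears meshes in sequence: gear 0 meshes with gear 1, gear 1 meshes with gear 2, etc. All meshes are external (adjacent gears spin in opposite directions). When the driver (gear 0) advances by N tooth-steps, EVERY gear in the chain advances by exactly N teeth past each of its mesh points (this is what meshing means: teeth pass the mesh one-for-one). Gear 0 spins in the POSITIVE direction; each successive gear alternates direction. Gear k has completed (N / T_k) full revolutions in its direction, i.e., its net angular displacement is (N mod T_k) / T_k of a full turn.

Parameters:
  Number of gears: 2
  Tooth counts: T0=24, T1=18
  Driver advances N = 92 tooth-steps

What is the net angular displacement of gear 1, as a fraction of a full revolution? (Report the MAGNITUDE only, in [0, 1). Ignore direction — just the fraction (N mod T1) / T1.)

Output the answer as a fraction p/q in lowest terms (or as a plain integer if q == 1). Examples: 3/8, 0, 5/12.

Answer: 1/9

Derivation:
Chain of 2 gears, tooth counts: [24, 18]
  gear 0: T0=24, direction=positive, advance = 92 mod 24 = 20 teeth = 20/24 turn
  gear 1: T1=18, direction=negative, advance = 92 mod 18 = 2 teeth = 2/18 turn
Gear 1: 92 mod 18 = 2
Fraction = 2 / 18 = 1/9 (gcd(2,18)=2) = 1/9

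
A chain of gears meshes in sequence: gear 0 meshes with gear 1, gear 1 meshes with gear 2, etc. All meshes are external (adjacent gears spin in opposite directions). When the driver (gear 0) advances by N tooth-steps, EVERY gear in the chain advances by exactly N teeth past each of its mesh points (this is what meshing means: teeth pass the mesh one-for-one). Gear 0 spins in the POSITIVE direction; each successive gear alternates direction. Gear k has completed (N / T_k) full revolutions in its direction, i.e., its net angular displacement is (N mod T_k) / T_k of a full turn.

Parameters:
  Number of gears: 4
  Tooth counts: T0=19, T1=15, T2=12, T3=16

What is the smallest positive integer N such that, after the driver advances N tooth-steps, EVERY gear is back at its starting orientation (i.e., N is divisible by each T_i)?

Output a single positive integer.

Answer: 4560

Derivation:
Gear k returns to start when N is a multiple of T_k.
All gears at start simultaneously when N is a common multiple of [19, 15, 12, 16]; the smallest such N is lcm(19, 15, 12, 16).
Start: lcm = T0 = 19
Fold in T1=15: gcd(19, 15) = 1; lcm(19, 15) = 19 * 15 / 1 = 285 / 1 = 285
Fold in T2=12: gcd(285, 12) = 3; lcm(285, 12) = 285 * 12 / 3 = 3420 / 3 = 1140
Fold in T3=16: gcd(1140, 16) = 4; lcm(1140, 16) = 1140 * 16 / 4 = 18240 / 4 = 4560
Full cycle length = 4560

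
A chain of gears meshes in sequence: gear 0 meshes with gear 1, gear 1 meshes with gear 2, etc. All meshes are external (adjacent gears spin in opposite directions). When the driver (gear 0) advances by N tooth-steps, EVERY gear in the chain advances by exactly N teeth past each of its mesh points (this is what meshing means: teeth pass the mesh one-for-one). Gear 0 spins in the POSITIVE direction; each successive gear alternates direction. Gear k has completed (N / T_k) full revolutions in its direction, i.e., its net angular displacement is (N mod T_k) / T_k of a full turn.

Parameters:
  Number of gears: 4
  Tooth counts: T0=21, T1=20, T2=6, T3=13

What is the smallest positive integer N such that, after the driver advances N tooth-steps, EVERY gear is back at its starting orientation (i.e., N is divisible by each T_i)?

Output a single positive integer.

Gear k returns to start when N is a multiple of T_k.
All gears at start simultaneously when N is a common multiple of [21, 20, 6, 13]; the smallest such N is lcm(21, 20, 6, 13).
Start: lcm = T0 = 21
Fold in T1=20: gcd(21, 20) = 1; lcm(21, 20) = 21 * 20 / 1 = 420 / 1 = 420
Fold in T2=6: gcd(420, 6) = 6; lcm(420, 6) = 420 * 6 / 6 = 2520 / 6 = 420
Fold in T3=13: gcd(420, 13) = 1; lcm(420, 13) = 420 * 13 / 1 = 5460 / 1 = 5460
Full cycle length = 5460

Answer: 5460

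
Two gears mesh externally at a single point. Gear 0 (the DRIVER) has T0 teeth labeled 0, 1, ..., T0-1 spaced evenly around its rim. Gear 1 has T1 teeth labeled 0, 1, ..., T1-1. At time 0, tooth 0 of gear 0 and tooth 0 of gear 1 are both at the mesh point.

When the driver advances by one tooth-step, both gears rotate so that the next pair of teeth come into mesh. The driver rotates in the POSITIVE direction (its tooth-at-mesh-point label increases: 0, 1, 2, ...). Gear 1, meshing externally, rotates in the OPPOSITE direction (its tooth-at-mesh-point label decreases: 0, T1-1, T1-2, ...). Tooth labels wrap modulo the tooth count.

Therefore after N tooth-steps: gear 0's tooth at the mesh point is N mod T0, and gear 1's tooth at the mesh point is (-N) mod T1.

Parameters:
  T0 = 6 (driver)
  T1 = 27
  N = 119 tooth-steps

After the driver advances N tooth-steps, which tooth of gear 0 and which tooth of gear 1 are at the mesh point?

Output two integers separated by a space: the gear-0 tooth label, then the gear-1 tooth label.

Answer: 5 16

Derivation:
Gear 0 (driver, T0=6): tooth at mesh = N mod T0
  119 = 19 * 6 + 5, so 119 mod 6 = 5
  gear 0 tooth = 5
Gear 1 (driven, T1=27): tooth at mesh = (-N) mod T1
  119 = 4 * 27 + 11, so 119 mod 27 = 11
  (-119) mod 27 = (-11) mod 27 = 27 - 11 = 16
Mesh after 119 steps: gear-0 tooth 5 meets gear-1 tooth 16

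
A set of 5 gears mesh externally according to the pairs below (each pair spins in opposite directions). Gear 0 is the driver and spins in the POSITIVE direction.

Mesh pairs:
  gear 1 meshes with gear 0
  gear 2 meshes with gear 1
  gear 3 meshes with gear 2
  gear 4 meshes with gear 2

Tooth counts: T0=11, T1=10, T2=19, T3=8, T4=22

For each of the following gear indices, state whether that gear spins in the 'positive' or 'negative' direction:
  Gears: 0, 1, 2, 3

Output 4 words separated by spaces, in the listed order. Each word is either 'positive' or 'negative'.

Answer: positive negative positive negative

Derivation:
Gear 0 (driver): positive (depth 0)
  gear 1: meshes with gear 0 -> depth 1 -> negative (opposite of gear 0)
  gear 2: meshes with gear 1 -> depth 2 -> positive (opposite of gear 1)
  gear 3: meshes with gear 2 -> depth 3 -> negative (opposite of gear 2)
  gear 4: meshes with gear 2 -> depth 3 -> negative (opposite of gear 2)
Queried indices 0, 1, 2, 3 -> positive, negative, positive, negative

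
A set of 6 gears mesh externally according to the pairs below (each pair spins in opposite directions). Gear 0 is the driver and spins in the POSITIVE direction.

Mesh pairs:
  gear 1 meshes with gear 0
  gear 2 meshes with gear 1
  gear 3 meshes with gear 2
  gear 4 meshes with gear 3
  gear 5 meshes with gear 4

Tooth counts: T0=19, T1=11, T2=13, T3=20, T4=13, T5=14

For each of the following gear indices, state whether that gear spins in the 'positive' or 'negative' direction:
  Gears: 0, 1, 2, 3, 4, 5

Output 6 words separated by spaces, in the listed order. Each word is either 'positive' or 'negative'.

Answer: positive negative positive negative positive negative

Derivation:
Gear 0 (driver): positive (depth 0)
  gear 1: meshes with gear 0 -> depth 1 -> negative (opposite of gear 0)
  gear 2: meshes with gear 1 -> depth 2 -> positive (opposite of gear 1)
  gear 3: meshes with gear 2 -> depth 3 -> negative (opposite of gear 2)
  gear 4: meshes with gear 3 -> depth 4 -> positive (opposite of gear 3)
  gear 5: meshes with gear 4 -> depth 5 -> negative (opposite of gear 4)
Queried indices 0, 1, 2, 3, 4, 5 -> positive, negative, positive, negative, positive, negative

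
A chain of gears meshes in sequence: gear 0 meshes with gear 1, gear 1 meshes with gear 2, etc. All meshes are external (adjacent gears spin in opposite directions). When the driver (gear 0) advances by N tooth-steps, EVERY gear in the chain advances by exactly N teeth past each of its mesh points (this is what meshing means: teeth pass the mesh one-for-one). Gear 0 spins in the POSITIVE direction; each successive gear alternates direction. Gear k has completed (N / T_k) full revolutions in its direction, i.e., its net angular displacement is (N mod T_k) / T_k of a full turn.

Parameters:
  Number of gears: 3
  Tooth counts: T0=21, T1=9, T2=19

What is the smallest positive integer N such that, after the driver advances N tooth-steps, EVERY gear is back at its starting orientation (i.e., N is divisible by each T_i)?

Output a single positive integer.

Answer: 1197

Derivation:
Gear k returns to start when N is a multiple of T_k.
All gears at start simultaneously when N is a common multiple of [21, 9, 19]; the smallest such N is lcm(21, 9, 19).
Start: lcm = T0 = 21
Fold in T1=9: gcd(21, 9) = 3; lcm(21, 9) = 21 * 9 / 3 = 189 / 3 = 63
Fold in T2=19: gcd(63, 19) = 1; lcm(63, 19) = 63 * 19 / 1 = 1197 / 1 = 1197
Full cycle length = 1197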